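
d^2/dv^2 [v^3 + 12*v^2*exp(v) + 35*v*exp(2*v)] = 12*v^2*exp(v) + 140*v*exp(2*v) + 48*v*exp(v) + 6*v + 140*exp(2*v) + 24*exp(v)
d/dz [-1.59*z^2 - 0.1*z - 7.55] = -3.18*z - 0.1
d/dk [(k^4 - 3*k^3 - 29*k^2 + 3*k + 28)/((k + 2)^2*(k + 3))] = (k^5 + 12*k^4 + 32*k^3 - 118*k^2 - 441*k - 206)/(k^5 + 12*k^4 + 57*k^3 + 134*k^2 + 156*k + 72)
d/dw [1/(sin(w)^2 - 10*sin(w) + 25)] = -2*cos(w)/(sin(w) - 5)^3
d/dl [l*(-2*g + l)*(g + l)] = -2*g^2 - 2*g*l + 3*l^2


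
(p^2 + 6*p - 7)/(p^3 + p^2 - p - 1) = (p + 7)/(p^2 + 2*p + 1)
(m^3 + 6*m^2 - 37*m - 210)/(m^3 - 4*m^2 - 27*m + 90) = (m + 7)/(m - 3)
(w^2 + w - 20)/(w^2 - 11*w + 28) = (w + 5)/(w - 7)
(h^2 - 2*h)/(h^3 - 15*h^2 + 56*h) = (h - 2)/(h^2 - 15*h + 56)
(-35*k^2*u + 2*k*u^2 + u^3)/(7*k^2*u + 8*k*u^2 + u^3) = (-5*k + u)/(k + u)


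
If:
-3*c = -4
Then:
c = 4/3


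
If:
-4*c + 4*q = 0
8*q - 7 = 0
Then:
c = 7/8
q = 7/8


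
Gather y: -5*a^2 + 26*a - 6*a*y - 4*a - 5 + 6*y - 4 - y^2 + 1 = -5*a^2 + 22*a - y^2 + y*(6 - 6*a) - 8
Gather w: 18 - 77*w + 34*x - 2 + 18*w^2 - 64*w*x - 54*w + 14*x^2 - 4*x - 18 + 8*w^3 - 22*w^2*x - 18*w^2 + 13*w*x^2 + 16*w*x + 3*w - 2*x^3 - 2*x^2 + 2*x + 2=8*w^3 - 22*w^2*x + w*(13*x^2 - 48*x - 128) - 2*x^3 + 12*x^2 + 32*x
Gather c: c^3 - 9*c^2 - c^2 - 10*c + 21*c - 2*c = c^3 - 10*c^2 + 9*c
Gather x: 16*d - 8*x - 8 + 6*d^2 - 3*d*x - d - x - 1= 6*d^2 + 15*d + x*(-3*d - 9) - 9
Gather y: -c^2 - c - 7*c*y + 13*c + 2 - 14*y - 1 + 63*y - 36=-c^2 + 12*c + y*(49 - 7*c) - 35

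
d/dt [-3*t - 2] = -3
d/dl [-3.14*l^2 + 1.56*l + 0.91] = 1.56 - 6.28*l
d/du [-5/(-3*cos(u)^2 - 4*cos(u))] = 10*(3*cos(u) + 2)*sin(u)/((3*cos(u) + 4)^2*cos(u)^2)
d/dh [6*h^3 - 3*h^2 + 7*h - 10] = 18*h^2 - 6*h + 7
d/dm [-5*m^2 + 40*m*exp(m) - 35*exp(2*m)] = 40*m*exp(m) - 10*m - 70*exp(2*m) + 40*exp(m)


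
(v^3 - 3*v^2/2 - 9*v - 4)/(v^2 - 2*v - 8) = v + 1/2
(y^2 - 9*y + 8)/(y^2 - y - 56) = (y - 1)/(y + 7)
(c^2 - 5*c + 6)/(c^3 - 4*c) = (c - 3)/(c*(c + 2))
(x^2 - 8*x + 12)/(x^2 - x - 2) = (x - 6)/(x + 1)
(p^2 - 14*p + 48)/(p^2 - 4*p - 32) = (p - 6)/(p + 4)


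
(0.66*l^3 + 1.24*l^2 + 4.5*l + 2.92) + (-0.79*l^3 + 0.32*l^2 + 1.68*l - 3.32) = -0.13*l^3 + 1.56*l^2 + 6.18*l - 0.4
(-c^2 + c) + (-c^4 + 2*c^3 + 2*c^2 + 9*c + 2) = -c^4 + 2*c^3 + c^2 + 10*c + 2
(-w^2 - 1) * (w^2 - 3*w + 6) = -w^4 + 3*w^3 - 7*w^2 + 3*w - 6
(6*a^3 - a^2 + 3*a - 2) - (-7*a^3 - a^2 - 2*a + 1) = 13*a^3 + 5*a - 3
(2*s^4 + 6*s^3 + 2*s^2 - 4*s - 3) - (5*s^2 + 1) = 2*s^4 + 6*s^3 - 3*s^2 - 4*s - 4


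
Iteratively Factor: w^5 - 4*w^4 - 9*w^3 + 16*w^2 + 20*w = (w + 1)*(w^4 - 5*w^3 - 4*w^2 + 20*w) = (w - 2)*(w + 1)*(w^3 - 3*w^2 - 10*w) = (w - 2)*(w + 1)*(w + 2)*(w^2 - 5*w) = w*(w - 2)*(w + 1)*(w + 2)*(w - 5)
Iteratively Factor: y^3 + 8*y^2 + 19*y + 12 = (y + 1)*(y^2 + 7*y + 12) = (y + 1)*(y + 3)*(y + 4)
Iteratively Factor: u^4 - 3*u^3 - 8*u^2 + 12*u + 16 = (u - 2)*(u^3 - u^2 - 10*u - 8) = (u - 4)*(u - 2)*(u^2 + 3*u + 2) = (u - 4)*(u - 2)*(u + 1)*(u + 2)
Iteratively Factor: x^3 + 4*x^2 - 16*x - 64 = (x + 4)*(x^2 - 16) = (x + 4)^2*(x - 4)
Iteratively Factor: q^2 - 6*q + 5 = (q - 1)*(q - 5)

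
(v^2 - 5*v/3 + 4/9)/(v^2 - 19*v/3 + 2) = (v - 4/3)/(v - 6)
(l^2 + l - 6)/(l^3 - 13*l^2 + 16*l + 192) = (l - 2)/(l^2 - 16*l + 64)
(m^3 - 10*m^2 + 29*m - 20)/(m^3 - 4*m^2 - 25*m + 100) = (m - 1)/(m + 5)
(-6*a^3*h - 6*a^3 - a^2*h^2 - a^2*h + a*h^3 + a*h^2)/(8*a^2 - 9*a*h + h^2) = a*(-6*a^2*h - 6*a^2 - a*h^2 - a*h + h^3 + h^2)/(8*a^2 - 9*a*h + h^2)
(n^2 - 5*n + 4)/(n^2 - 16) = (n - 1)/(n + 4)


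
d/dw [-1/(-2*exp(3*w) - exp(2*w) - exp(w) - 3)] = (-6*exp(2*w) - 2*exp(w) - 1)*exp(w)/(2*exp(3*w) + exp(2*w) + exp(w) + 3)^2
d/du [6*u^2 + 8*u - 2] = 12*u + 8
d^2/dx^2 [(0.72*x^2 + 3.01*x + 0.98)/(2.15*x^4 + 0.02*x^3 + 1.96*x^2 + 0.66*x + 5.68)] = (19.9692*x^8 + 167.15046*x^7 + 86.604296*x^6 + 65.116104*x^5 - 161.659908*x^4 - 708.946168*x^3 - 173.143824*x^2 - 194.119968*x + 2.923568)/(9.938375*x^12 + 0.27735*x^11 + 27.18288*x^10 + 9.658238*x^9 + 103.718352*x^8 + 18.384168*x^7 + 154.114324*x^6 + 57.32796*x^5 + 276.564528*x^4 + 46.309128*x^3 + 197.125536*x^2 + 63.879552*x + 183.250432)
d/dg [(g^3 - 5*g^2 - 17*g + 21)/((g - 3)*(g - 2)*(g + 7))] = (7*g^4 - 24*g^3 + 242*g^2 - 504*g - 105)/(g^6 + 4*g^5 - 54*g^4 - 32*g^3 + 1009*g^2 - 2436*g + 1764)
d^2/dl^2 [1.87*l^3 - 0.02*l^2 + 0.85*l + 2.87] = 11.22*l - 0.04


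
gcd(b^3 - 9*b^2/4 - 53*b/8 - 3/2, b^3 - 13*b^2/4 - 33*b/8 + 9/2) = b^2 - 5*b/2 - 6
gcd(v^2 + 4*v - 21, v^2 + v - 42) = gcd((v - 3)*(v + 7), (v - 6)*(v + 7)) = v + 7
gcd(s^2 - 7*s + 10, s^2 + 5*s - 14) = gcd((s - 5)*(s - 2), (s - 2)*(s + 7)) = s - 2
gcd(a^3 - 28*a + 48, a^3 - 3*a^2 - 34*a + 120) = a^2 + 2*a - 24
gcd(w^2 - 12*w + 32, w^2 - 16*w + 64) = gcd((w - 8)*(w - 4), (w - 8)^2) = w - 8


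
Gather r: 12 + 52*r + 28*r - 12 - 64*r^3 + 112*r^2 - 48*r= -64*r^3 + 112*r^2 + 32*r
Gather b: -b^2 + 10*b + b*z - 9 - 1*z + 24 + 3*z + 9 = -b^2 + b*(z + 10) + 2*z + 24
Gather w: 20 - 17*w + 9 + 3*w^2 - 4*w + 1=3*w^2 - 21*w + 30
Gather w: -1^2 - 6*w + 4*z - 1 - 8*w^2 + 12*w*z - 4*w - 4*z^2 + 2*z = -8*w^2 + w*(12*z - 10) - 4*z^2 + 6*z - 2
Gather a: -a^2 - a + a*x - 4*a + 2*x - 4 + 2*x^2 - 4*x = -a^2 + a*(x - 5) + 2*x^2 - 2*x - 4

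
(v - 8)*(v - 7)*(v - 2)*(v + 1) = v^4 - 16*v^3 + 69*v^2 - 26*v - 112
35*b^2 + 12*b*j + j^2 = (5*b + j)*(7*b + j)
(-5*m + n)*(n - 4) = -5*m*n + 20*m + n^2 - 4*n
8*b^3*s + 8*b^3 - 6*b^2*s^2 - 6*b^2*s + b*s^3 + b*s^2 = (-4*b + s)*(-2*b + s)*(b*s + b)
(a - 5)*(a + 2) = a^2 - 3*a - 10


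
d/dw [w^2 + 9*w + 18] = 2*w + 9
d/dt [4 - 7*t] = -7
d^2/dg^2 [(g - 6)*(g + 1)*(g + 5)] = 6*g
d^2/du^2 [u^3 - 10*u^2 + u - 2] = 6*u - 20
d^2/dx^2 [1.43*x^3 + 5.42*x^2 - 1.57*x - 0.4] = 8.58*x + 10.84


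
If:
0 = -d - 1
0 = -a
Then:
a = 0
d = -1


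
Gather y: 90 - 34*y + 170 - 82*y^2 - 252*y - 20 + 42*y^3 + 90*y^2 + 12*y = 42*y^3 + 8*y^2 - 274*y + 240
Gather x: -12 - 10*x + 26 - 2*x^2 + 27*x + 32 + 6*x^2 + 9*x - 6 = 4*x^2 + 26*x + 40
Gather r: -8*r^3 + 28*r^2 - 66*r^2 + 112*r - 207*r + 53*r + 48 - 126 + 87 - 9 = -8*r^3 - 38*r^2 - 42*r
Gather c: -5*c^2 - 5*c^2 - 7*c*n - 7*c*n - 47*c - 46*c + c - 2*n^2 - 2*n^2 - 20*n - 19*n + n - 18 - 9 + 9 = -10*c^2 + c*(-14*n - 92) - 4*n^2 - 38*n - 18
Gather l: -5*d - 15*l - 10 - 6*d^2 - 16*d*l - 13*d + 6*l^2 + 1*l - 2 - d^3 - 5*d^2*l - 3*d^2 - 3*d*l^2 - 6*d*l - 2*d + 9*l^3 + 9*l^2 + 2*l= -d^3 - 9*d^2 - 20*d + 9*l^3 + l^2*(15 - 3*d) + l*(-5*d^2 - 22*d - 12) - 12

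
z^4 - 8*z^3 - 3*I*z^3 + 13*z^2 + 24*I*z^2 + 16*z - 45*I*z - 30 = (z - 5)*(z - 3)*(z - 2*I)*(z - I)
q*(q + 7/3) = q^2 + 7*q/3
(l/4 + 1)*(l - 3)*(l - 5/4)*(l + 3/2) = l^4/4 + 5*l^3/16 - 109*l^2/32 - 39*l/32 + 45/8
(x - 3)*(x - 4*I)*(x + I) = x^3 - 3*x^2 - 3*I*x^2 + 4*x + 9*I*x - 12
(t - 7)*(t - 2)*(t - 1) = t^3 - 10*t^2 + 23*t - 14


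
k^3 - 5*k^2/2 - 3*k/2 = k*(k - 3)*(k + 1/2)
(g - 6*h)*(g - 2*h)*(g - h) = g^3 - 9*g^2*h + 20*g*h^2 - 12*h^3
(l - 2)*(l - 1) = l^2 - 3*l + 2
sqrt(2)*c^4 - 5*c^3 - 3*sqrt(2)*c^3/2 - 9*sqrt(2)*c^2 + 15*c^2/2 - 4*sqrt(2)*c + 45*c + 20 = (c - 4)*(c + 2)*(c - 5*sqrt(2)/2)*(sqrt(2)*c + sqrt(2)/2)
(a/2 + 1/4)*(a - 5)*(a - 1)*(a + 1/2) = a^4/2 - 5*a^3/2 - 3*a^2/8 + 7*a/4 + 5/8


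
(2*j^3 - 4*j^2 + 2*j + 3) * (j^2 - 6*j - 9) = 2*j^5 - 16*j^4 + 8*j^3 + 27*j^2 - 36*j - 27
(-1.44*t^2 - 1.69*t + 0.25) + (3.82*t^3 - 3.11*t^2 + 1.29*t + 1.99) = 3.82*t^3 - 4.55*t^2 - 0.4*t + 2.24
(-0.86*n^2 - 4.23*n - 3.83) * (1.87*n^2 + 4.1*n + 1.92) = -1.6082*n^4 - 11.4361*n^3 - 26.1563*n^2 - 23.8246*n - 7.3536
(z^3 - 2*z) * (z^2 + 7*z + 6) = z^5 + 7*z^4 + 4*z^3 - 14*z^2 - 12*z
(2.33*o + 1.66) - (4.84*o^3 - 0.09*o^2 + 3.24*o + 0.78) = -4.84*o^3 + 0.09*o^2 - 0.91*o + 0.88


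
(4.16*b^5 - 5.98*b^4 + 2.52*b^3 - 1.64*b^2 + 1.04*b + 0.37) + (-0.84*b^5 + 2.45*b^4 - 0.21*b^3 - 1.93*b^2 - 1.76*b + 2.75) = 3.32*b^5 - 3.53*b^4 + 2.31*b^3 - 3.57*b^2 - 0.72*b + 3.12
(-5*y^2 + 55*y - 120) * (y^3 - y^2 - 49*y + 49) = -5*y^5 + 60*y^4 + 70*y^3 - 2820*y^2 + 8575*y - 5880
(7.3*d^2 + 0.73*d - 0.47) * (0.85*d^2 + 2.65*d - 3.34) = 6.205*d^4 + 19.9655*d^3 - 22.847*d^2 - 3.6837*d + 1.5698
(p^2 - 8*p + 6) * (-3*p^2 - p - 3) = -3*p^4 + 23*p^3 - 13*p^2 + 18*p - 18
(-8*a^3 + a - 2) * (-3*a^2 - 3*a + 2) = 24*a^5 + 24*a^4 - 19*a^3 + 3*a^2 + 8*a - 4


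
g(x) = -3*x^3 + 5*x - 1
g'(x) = 5 - 9*x^2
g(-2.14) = 17.70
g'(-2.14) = -36.22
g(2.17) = -20.80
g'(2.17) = -37.38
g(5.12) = -378.05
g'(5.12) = -230.93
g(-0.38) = -2.74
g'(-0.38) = 3.70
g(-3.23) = 83.94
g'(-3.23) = -88.90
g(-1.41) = 0.36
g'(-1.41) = -12.89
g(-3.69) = 131.28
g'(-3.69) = -117.54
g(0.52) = 1.18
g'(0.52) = 2.57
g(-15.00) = 10049.00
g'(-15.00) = -2020.00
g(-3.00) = 65.00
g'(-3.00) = -76.00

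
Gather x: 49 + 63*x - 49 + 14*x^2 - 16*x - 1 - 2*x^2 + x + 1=12*x^2 + 48*x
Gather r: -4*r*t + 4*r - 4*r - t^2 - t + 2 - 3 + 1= -4*r*t - t^2 - t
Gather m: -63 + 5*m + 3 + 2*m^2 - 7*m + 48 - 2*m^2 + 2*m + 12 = 0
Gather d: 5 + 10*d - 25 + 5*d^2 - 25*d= 5*d^2 - 15*d - 20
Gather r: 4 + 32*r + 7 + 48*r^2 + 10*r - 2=48*r^2 + 42*r + 9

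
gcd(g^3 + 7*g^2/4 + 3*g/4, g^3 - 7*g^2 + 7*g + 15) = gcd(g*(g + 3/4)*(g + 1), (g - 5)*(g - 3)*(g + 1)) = g + 1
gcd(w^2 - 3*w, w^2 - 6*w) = w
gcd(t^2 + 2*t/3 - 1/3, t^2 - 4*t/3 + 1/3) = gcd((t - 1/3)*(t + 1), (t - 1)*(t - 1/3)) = t - 1/3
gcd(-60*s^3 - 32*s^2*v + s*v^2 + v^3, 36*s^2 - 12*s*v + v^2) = 6*s - v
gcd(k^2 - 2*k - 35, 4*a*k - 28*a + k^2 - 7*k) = k - 7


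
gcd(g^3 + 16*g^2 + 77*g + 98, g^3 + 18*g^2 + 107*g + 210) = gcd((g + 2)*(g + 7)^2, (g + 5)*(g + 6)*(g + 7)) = g + 7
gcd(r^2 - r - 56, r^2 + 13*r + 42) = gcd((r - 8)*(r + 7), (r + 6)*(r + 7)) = r + 7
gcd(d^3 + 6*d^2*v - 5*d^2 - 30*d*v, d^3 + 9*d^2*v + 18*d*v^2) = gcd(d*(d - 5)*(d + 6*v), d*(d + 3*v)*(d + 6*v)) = d^2 + 6*d*v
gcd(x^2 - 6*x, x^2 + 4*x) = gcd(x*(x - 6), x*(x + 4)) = x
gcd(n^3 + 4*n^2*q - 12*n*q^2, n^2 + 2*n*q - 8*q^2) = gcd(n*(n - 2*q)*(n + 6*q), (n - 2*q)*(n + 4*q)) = -n + 2*q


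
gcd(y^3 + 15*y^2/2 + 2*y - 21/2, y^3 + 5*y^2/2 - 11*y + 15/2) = y - 1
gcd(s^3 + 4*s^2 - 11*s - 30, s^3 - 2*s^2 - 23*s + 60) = s^2 + 2*s - 15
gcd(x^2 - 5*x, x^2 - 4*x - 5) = x - 5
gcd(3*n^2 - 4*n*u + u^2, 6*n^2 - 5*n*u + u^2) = -3*n + u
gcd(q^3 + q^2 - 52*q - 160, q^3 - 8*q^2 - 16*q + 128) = q^2 - 4*q - 32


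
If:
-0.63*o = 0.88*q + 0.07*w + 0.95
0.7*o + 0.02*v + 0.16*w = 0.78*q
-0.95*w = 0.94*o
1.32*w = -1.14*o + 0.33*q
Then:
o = -8.07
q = 4.06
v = 376.77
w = 7.98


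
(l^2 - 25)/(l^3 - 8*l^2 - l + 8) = (l^2 - 25)/(l^3 - 8*l^2 - l + 8)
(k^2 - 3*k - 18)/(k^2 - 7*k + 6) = (k + 3)/(k - 1)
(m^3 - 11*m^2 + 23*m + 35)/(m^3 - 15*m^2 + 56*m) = (m^2 - 4*m - 5)/(m*(m - 8))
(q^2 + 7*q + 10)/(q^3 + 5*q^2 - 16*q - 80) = (q + 2)/(q^2 - 16)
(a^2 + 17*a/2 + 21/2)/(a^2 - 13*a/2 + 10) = (2*a^2 + 17*a + 21)/(2*a^2 - 13*a + 20)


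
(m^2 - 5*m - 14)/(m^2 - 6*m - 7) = (m + 2)/(m + 1)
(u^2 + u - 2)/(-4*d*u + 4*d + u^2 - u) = (u + 2)/(-4*d + u)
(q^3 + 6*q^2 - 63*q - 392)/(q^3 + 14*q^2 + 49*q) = (q - 8)/q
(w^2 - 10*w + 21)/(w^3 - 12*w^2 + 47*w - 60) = (w - 7)/(w^2 - 9*w + 20)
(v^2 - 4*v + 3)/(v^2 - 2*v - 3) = (v - 1)/(v + 1)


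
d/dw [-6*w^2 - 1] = -12*w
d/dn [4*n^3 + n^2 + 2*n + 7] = 12*n^2 + 2*n + 2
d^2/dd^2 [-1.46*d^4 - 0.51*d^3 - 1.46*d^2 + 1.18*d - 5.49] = -17.52*d^2 - 3.06*d - 2.92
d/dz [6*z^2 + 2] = 12*z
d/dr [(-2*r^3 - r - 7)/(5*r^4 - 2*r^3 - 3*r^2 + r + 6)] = (10*r^6 + 21*r^4 + 132*r^3 - 81*r^2 - 42*r + 1)/(25*r^8 - 20*r^7 - 26*r^6 + 22*r^5 + 65*r^4 - 30*r^3 - 35*r^2 + 12*r + 36)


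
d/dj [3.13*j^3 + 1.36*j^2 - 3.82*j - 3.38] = 9.39*j^2 + 2.72*j - 3.82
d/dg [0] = 0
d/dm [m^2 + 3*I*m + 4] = 2*m + 3*I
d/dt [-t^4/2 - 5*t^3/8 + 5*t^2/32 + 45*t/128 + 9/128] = -2*t^3 - 15*t^2/8 + 5*t/16 + 45/128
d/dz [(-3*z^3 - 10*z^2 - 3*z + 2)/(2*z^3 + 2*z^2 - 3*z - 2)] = 2*(7*z^4 + 15*z^3 + 21*z^2 + 16*z + 6)/(4*z^6 + 8*z^5 - 8*z^4 - 20*z^3 + z^2 + 12*z + 4)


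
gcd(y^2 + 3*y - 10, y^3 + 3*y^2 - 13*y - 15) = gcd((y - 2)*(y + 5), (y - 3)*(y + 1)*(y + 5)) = y + 5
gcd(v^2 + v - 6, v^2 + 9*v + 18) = v + 3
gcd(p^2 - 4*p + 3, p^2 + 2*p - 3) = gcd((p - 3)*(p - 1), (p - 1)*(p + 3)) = p - 1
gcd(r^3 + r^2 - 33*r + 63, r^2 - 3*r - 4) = 1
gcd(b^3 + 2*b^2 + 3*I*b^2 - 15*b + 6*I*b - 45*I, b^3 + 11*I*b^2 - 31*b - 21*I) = b + 3*I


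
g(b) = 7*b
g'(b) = 7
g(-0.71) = -4.97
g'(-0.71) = 7.00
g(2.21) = 15.47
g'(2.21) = 7.00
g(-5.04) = -35.28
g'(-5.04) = 7.00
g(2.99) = 20.93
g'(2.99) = 7.00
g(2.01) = 14.07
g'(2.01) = 7.00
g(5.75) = 40.25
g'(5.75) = 7.00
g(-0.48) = -3.36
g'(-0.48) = 7.00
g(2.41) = 16.87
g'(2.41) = 7.00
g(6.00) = 42.00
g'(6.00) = 7.00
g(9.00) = 63.00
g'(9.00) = 7.00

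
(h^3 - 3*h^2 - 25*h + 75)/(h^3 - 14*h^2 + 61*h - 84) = (h^2 - 25)/(h^2 - 11*h + 28)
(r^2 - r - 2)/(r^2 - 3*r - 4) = (r - 2)/(r - 4)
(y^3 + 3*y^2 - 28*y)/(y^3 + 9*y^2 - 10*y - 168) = y/(y + 6)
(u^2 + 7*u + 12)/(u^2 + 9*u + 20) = (u + 3)/(u + 5)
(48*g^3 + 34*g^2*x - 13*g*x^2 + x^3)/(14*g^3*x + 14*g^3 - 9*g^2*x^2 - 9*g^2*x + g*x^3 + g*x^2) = (48*g^3 + 34*g^2*x - 13*g*x^2 + x^3)/(g*(14*g^2*x + 14*g^2 - 9*g*x^2 - 9*g*x + x^3 + x^2))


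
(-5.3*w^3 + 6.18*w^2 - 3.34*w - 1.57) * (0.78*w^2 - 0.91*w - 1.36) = -4.134*w^5 + 9.6434*w^4 - 1.021*w^3 - 6.59*w^2 + 5.9711*w + 2.1352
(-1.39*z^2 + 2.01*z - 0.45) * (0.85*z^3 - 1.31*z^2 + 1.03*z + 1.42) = -1.1815*z^5 + 3.5294*z^4 - 4.4473*z^3 + 0.686*z^2 + 2.3907*z - 0.639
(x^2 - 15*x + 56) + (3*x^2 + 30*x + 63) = 4*x^2 + 15*x + 119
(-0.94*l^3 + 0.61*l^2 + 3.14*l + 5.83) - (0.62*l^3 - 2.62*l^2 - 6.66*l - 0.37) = -1.56*l^3 + 3.23*l^2 + 9.8*l + 6.2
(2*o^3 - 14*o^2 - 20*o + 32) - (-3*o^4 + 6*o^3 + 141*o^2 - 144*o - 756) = 3*o^4 - 4*o^3 - 155*o^2 + 124*o + 788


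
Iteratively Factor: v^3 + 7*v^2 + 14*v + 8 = (v + 2)*(v^2 + 5*v + 4) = (v + 2)*(v + 4)*(v + 1)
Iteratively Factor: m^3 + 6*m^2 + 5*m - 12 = (m + 3)*(m^2 + 3*m - 4) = (m + 3)*(m + 4)*(m - 1)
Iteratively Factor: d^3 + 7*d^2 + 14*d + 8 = (d + 4)*(d^2 + 3*d + 2) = (d + 2)*(d + 4)*(d + 1)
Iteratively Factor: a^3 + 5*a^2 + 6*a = (a)*(a^2 + 5*a + 6) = a*(a + 3)*(a + 2)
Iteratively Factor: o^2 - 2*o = (o - 2)*(o)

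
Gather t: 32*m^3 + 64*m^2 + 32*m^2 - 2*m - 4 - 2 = 32*m^3 + 96*m^2 - 2*m - 6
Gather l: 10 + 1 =11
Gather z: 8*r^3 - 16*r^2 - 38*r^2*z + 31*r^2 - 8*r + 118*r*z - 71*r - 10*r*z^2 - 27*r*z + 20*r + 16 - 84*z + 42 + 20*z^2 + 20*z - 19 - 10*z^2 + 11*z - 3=8*r^3 + 15*r^2 - 59*r + z^2*(10 - 10*r) + z*(-38*r^2 + 91*r - 53) + 36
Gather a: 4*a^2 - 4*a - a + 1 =4*a^2 - 5*a + 1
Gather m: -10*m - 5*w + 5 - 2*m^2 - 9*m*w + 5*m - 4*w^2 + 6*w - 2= -2*m^2 + m*(-9*w - 5) - 4*w^2 + w + 3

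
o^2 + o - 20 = (o - 4)*(o + 5)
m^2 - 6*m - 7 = (m - 7)*(m + 1)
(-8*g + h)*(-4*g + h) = 32*g^2 - 12*g*h + h^2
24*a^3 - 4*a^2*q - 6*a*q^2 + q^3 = (-6*a + q)*(-2*a + q)*(2*a + q)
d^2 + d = d*(d + 1)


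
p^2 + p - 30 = (p - 5)*(p + 6)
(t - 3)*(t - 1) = t^2 - 4*t + 3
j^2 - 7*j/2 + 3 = (j - 2)*(j - 3/2)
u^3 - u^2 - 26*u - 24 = (u - 6)*(u + 1)*(u + 4)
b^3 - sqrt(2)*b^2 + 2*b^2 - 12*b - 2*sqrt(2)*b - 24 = (b + 2)*(b - 3*sqrt(2))*(b + 2*sqrt(2))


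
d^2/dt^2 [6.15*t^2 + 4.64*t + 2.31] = 12.3000000000000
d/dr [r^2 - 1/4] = 2*r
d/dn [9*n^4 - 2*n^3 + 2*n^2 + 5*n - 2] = 36*n^3 - 6*n^2 + 4*n + 5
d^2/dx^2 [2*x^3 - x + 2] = 12*x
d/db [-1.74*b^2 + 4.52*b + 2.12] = 4.52 - 3.48*b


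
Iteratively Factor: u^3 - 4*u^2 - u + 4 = (u - 1)*(u^2 - 3*u - 4) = (u - 4)*(u - 1)*(u + 1)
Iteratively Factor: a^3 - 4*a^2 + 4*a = (a - 2)*(a^2 - 2*a) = a*(a - 2)*(a - 2)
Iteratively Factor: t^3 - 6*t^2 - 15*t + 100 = (t - 5)*(t^2 - t - 20) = (t - 5)*(t + 4)*(t - 5)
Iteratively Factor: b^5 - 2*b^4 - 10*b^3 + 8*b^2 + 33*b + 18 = (b + 1)*(b^4 - 3*b^3 - 7*b^2 + 15*b + 18) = (b - 3)*(b + 1)*(b^3 - 7*b - 6) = (b - 3)^2*(b + 1)*(b^2 + 3*b + 2) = (b - 3)^2*(b + 1)^2*(b + 2)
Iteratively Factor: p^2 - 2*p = (p)*(p - 2)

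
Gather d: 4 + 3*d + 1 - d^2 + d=-d^2 + 4*d + 5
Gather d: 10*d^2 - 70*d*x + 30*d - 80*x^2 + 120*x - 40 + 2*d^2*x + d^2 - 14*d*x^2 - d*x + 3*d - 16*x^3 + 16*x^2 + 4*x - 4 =d^2*(2*x + 11) + d*(-14*x^2 - 71*x + 33) - 16*x^3 - 64*x^2 + 124*x - 44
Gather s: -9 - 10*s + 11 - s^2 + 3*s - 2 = -s^2 - 7*s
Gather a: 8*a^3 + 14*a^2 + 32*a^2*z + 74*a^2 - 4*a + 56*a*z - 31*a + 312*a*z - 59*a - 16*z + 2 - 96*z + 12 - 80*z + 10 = 8*a^3 + a^2*(32*z + 88) + a*(368*z - 94) - 192*z + 24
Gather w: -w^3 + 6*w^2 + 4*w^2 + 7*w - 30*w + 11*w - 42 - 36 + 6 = -w^3 + 10*w^2 - 12*w - 72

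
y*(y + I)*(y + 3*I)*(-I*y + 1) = -I*y^4 + 5*y^3 + 7*I*y^2 - 3*y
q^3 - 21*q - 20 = (q - 5)*(q + 1)*(q + 4)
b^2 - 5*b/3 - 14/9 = (b - 7/3)*(b + 2/3)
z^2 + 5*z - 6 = (z - 1)*(z + 6)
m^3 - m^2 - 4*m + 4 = (m - 2)*(m - 1)*(m + 2)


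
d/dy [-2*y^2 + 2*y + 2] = 2 - 4*y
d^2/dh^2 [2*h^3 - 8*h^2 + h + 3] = 12*h - 16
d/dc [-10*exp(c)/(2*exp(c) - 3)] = 30*exp(c)/(2*exp(c) - 3)^2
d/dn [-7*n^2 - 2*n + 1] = -14*n - 2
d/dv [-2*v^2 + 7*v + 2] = 7 - 4*v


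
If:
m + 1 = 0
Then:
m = -1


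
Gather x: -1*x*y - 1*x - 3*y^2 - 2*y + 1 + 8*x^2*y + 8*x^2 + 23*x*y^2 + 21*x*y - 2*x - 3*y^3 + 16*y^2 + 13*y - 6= x^2*(8*y + 8) + x*(23*y^2 + 20*y - 3) - 3*y^3 + 13*y^2 + 11*y - 5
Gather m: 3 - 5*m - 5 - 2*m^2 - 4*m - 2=-2*m^2 - 9*m - 4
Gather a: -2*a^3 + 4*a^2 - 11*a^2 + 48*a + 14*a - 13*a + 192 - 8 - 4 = -2*a^3 - 7*a^2 + 49*a + 180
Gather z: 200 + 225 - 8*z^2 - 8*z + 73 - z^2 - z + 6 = -9*z^2 - 9*z + 504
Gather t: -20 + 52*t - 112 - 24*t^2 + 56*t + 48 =-24*t^2 + 108*t - 84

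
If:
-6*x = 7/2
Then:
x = -7/12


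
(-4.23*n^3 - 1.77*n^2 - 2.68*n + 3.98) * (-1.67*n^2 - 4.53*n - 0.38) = 7.0641*n^5 + 22.1178*n^4 + 14.1011*n^3 + 6.1664*n^2 - 17.011*n - 1.5124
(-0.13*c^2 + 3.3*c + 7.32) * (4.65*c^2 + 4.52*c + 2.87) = -0.6045*c^4 + 14.7574*c^3 + 48.5809*c^2 + 42.5574*c + 21.0084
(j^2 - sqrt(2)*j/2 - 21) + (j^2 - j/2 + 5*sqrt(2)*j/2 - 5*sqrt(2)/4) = 2*j^2 - j/2 + 2*sqrt(2)*j - 21 - 5*sqrt(2)/4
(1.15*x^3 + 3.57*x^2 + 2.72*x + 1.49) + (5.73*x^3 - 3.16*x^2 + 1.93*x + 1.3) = 6.88*x^3 + 0.41*x^2 + 4.65*x + 2.79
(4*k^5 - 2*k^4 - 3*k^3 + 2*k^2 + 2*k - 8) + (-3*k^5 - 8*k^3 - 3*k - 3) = k^5 - 2*k^4 - 11*k^3 + 2*k^2 - k - 11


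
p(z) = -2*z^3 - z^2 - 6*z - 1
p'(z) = -6*z^2 - 2*z - 6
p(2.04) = -34.38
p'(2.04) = -35.05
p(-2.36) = 33.88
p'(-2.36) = -34.70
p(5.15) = -331.60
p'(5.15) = -175.44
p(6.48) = -626.07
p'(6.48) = -270.90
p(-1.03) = 6.30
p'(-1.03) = -10.31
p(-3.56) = 97.92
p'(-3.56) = -74.92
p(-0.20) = 0.18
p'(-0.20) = -5.84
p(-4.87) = 235.51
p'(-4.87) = -138.56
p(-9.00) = 1430.00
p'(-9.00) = -474.00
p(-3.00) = 62.00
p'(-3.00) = -54.00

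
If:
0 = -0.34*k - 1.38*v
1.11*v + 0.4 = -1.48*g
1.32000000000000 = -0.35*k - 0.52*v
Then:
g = -1.37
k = -5.95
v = 1.47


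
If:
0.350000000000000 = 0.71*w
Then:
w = 0.49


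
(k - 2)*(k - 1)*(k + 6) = k^3 + 3*k^2 - 16*k + 12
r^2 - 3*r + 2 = (r - 2)*(r - 1)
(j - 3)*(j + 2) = j^2 - j - 6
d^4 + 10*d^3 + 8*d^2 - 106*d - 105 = (d - 3)*(d + 1)*(d + 5)*(d + 7)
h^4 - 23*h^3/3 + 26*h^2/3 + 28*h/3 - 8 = (h - 6)*(h - 2)*(h - 2/3)*(h + 1)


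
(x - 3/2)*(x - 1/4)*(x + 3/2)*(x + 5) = x^4 + 19*x^3/4 - 7*x^2/2 - 171*x/16 + 45/16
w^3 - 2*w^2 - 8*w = w*(w - 4)*(w + 2)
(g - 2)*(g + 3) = g^2 + g - 6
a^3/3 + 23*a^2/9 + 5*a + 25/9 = (a/3 + 1/3)*(a + 5/3)*(a + 5)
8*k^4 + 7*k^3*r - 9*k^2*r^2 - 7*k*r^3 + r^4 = (-8*k + r)*(-k + r)*(k + r)^2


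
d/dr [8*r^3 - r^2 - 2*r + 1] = 24*r^2 - 2*r - 2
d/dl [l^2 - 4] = 2*l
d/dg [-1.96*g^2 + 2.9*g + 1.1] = 2.9 - 3.92*g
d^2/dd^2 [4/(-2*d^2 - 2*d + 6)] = 4*(d^2 + d - (2*d + 1)^2 - 3)/(d^2 + d - 3)^3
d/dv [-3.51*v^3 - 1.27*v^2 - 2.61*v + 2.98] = -10.53*v^2 - 2.54*v - 2.61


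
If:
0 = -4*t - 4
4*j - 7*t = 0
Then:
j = -7/4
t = -1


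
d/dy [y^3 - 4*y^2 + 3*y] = 3*y^2 - 8*y + 3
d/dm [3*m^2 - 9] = 6*m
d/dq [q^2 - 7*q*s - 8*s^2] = 2*q - 7*s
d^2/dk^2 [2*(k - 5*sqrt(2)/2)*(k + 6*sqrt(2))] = 4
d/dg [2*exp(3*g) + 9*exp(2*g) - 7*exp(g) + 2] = (6*exp(2*g) + 18*exp(g) - 7)*exp(g)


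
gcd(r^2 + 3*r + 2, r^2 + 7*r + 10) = r + 2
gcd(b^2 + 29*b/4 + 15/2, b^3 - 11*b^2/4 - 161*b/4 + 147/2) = b + 6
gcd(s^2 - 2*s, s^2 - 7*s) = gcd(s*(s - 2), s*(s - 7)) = s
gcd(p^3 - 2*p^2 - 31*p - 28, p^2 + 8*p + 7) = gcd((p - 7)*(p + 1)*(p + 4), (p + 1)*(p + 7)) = p + 1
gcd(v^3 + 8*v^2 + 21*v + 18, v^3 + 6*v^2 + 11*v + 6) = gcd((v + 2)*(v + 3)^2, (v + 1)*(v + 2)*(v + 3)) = v^2 + 5*v + 6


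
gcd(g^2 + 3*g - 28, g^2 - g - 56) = g + 7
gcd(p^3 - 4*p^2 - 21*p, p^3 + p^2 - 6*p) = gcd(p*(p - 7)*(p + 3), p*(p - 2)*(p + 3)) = p^2 + 3*p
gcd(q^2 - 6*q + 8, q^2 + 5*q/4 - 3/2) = 1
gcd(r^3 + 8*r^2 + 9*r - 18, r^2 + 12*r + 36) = r + 6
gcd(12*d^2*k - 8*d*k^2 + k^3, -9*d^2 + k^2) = 1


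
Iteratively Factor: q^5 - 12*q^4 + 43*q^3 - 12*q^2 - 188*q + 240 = (q - 4)*(q^4 - 8*q^3 + 11*q^2 + 32*q - 60) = (q - 4)*(q + 2)*(q^3 - 10*q^2 + 31*q - 30) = (q - 5)*(q - 4)*(q + 2)*(q^2 - 5*q + 6) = (q - 5)*(q - 4)*(q - 2)*(q + 2)*(q - 3)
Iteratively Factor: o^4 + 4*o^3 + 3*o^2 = (o + 1)*(o^3 + 3*o^2) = o*(o + 1)*(o^2 + 3*o) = o^2*(o + 1)*(o + 3)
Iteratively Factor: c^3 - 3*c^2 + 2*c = (c - 1)*(c^2 - 2*c) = (c - 2)*(c - 1)*(c)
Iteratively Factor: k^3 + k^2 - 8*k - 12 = (k + 2)*(k^2 - k - 6) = (k + 2)^2*(k - 3)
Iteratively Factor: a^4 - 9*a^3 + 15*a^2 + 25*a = (a - 5)*(a^3 - 4*a^2 - 5*a) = (a - 5)*(a + 1)*(a^2 - 5*a) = (a - 5)^2*(a + 1)*(a)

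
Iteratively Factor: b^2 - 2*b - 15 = (b - 5)*(b + 3)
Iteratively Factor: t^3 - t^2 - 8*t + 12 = (t - 2)*(t^2 + t - 6) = (t - 2)^2*(t + 3)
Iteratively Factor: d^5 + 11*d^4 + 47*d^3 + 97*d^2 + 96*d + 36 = (d + 3)*(d^4 + 8*d^3 + 23*d^2 + 28*d + 12) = (d + 2)*(d + 3)*(d^3 + 6*d^2 + 11*d + 6) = (d + 2)^2*(d + 3)*(d^2 + 4*d + 3) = (d + 2)^2*(d + 3)^2*(d + 1)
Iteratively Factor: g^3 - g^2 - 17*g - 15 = (g + 3)*(g^2 - 4*g - 5) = (g + 1)*(g + 3)*(g - 5)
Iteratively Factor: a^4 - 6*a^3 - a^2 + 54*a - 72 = (a - 3)*(a^3 - 3*a^2 - 10*a + 24) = (a - 3)*(a + 3)*(a^2 - 6*a + 8) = (a - 3)*(a - 2)*(a + 3)*(a - 4)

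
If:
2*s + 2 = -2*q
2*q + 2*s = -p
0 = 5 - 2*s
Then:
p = 2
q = -7/2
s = 5/2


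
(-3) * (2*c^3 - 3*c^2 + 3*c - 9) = -6*c^3 + 9*c^2 - 9*c + 27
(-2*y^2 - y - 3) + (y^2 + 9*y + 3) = -y^2 + 8*y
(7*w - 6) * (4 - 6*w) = -42*w^2 + 64*w - 24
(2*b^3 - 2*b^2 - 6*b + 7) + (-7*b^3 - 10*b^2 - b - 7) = -5*b^3 - 12*b^2 - 7*b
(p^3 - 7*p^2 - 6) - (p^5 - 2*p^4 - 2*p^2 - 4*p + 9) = -p^5 + 2*p^4 + p^3 - 5*p^2 + 4*p - 15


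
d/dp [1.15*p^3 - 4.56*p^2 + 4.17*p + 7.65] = 3.45*p^2 - 9.12*p + 4.17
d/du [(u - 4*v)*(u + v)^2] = (u + v)*(3*u - 7*v)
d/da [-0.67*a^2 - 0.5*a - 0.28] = -1.34*a - 0.5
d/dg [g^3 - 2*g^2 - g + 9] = 3*g^2 - 4*g - 1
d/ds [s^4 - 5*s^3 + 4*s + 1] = 4*s^3 - 15*s^2 + 4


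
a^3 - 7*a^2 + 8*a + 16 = (a - 4)^2*(a + 1)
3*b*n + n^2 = n*(3*b + n)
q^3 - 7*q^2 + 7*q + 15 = (q - 5)*(q - 3)*(q + 1)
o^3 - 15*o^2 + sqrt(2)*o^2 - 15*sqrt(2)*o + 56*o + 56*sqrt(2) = (o - 8)*(o - 7)*(o + sqrt(2))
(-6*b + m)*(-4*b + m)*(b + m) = 24*b^3 + 14*b^2*m - 9*b*m^2 + m^3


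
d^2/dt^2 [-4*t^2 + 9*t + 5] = -8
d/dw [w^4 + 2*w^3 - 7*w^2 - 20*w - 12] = 4*w^3 + 6*w^2 - 14*w - 20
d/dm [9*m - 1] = 9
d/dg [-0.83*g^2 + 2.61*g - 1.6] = 2.61 - 1.66*g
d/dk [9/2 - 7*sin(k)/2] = -7*cos(k)/2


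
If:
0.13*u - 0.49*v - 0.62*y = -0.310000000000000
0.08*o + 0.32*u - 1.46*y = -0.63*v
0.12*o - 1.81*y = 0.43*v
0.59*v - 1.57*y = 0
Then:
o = 2.71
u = -0.75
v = 0.29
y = 0.11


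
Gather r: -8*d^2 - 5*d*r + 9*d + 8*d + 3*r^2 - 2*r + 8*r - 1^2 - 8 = -8*d^2 + 17*d + 3*r^2 + r*(6 - 5*d) - 9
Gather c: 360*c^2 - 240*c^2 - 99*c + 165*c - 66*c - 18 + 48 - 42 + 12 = 120*c^2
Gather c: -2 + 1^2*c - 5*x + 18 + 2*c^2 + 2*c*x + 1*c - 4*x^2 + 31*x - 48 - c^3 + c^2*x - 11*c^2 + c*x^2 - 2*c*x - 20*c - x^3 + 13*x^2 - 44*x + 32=-c^3 + c^2*(x - 9) + c*(x^2 - 18) - x^3 + 9*x^2 - 18*x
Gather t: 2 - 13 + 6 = -5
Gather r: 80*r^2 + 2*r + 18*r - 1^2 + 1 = 80*r^2 + 20*r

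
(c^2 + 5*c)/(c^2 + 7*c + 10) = c/(c + 2)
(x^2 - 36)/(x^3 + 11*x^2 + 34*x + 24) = (x - 6)/(x^2 + 5*x + 4)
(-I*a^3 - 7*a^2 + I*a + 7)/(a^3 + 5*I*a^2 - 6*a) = (-I*a^3 - 7*a^2 + I*a + 7)/(a*(a^2 + 5*I*a - 6))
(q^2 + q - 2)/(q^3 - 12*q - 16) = (q - 1)/(q^2 - 2*q - 8)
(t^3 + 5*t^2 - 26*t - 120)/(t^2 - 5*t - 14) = (-t^3 - 5*t^2 + 26*t + 120)/(-t^2 + 5*t + 14)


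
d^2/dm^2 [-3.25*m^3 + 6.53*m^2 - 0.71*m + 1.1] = 13.06 - 19.5*m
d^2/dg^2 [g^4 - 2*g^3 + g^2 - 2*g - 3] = 12*g^2 - 12*g + 2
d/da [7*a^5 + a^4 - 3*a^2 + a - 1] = 35*a^4 + 4*a^3 - 6*a + 1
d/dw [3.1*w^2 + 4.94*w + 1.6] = 6.2*w + 4.94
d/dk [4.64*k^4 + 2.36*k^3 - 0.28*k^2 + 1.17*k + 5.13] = 18.56*k^3 + 7.08*k^2 - 0.56*k + 1.17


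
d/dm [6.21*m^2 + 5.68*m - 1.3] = 12.42*m + 5.68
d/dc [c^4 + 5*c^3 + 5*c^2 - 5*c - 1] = 4*c^3 + 15*c^2 + 10*c - 5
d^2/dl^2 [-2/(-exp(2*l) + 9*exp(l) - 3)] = 2*((9 - 4*exp(l))*(exp(2*l) - 9*exp(l) + 3) + 2*(2*exp(l) - 9)^2*exp(l))*exp(l)/(exp(2*l) - 9*exp(l) + 3)^3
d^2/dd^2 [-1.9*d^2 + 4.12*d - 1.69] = -3.80000000000000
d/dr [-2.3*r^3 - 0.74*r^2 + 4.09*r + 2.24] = -6.9*r^2 - 1.48*r + 4.09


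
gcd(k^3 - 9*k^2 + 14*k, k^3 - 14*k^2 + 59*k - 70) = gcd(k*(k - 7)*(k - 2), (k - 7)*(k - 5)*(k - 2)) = k^2 - 9*k + 14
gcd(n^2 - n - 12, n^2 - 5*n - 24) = n + 3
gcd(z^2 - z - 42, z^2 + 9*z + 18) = z + 6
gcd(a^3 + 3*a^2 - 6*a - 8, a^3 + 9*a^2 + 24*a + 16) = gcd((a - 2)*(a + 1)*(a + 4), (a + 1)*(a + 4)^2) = a^2 + 5*a + 4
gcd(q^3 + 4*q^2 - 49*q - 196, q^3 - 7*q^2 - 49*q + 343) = q^2 - 49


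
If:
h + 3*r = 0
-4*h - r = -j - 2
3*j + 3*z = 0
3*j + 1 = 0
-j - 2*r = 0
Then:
No Solution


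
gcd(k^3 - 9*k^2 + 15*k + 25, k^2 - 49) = 1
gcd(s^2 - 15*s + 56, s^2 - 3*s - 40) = s - 8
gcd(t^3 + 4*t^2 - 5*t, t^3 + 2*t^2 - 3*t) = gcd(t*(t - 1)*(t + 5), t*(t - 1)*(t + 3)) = t^2 - t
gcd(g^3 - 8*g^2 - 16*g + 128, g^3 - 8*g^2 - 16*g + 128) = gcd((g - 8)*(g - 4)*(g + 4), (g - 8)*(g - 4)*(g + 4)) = g^3 - 8*g^2 - 16*g + 128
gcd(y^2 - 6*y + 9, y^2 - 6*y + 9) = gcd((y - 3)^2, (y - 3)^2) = y^2 - 6*y + 9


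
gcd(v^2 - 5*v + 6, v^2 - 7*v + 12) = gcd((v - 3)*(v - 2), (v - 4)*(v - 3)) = v - 3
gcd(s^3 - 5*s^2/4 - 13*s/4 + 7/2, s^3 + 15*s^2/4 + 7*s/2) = s + 7/4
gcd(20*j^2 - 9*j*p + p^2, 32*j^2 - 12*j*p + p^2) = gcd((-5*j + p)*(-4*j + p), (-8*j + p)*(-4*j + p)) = -4*j + p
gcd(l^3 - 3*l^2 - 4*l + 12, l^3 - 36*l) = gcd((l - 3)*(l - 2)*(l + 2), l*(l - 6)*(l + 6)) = 1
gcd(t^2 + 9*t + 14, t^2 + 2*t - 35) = t + 7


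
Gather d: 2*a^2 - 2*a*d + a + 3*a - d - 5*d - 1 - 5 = 2*a^2 + 4*a + d*(-2*a - 6) - 6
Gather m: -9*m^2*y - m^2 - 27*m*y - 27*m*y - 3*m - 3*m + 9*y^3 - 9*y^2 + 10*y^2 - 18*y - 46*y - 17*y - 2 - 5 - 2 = m^2*(-9*y - 1) + m*(-54*y - 6) + 9*y^3 + y^2 - 81*y - 9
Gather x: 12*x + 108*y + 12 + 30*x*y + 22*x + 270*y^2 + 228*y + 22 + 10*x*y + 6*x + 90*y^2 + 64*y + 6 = x*(40*y + 40) + 360*y^2 + 400*y + 40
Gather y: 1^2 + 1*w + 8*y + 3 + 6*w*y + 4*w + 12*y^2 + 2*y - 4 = 5*w + 12*y^2 + y*(6*w + 10)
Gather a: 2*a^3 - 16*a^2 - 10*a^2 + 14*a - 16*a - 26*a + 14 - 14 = 2*a^3 - 26*a^2 - 28*a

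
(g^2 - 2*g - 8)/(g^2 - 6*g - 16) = (g - 4)/(g - 8)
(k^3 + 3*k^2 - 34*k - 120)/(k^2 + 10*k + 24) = (k^2 - k - 30)/(k + 6)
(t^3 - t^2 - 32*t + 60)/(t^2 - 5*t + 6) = (t^2 + t - 30)/(t - 3)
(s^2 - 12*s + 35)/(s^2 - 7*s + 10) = (s - 7)/(s - 2)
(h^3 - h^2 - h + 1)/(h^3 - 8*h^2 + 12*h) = (h^3 - h^2 - h + 1)/(h*(h^2 - 8*h + 12))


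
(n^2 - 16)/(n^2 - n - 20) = (n - 4)/(n - 5)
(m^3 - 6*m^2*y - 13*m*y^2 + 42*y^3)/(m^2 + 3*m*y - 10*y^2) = (m^2 - 4*m*y - 21*y^2)/(m + 5*y)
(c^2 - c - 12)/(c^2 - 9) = (c - 4)/(c - 3)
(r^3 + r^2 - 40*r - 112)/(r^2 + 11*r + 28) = (r^2 - 3*r - 28)/(r + 7)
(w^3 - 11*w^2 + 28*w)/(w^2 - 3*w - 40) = w*(-w^2 + 11*w - 28)/(-w^2 + 3*w + 40)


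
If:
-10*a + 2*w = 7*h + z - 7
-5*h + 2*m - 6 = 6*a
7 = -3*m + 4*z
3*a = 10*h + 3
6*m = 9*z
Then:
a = -31/5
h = -54/25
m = -21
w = -2453/50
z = -14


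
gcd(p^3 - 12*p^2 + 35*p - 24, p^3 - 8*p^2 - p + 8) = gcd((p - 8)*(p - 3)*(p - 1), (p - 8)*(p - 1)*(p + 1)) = p^2 - 9*p + 8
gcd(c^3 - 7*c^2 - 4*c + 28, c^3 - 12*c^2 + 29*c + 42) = c - 7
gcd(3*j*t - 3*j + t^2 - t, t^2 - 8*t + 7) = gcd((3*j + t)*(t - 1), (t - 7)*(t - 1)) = t - 1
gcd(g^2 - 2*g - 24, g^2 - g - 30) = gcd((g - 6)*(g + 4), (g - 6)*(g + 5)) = g - 6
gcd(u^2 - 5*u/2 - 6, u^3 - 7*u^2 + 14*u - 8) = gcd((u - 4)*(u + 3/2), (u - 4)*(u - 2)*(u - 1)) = u - 4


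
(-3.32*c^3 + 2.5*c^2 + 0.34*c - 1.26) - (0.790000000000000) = -3.32*c^3 + 2.5*c^2 + 0.34*c - 2.05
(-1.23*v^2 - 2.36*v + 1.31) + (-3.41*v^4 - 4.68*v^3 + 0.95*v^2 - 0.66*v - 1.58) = -3.41*v^4 - 4.68*v^3 - 0.28*v^2 - 3.02*v - 0.27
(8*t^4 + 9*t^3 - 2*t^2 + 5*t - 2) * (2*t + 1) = 16*t^5 + 26*t^4 + 5*t^3 + 8*t^2 + t - 2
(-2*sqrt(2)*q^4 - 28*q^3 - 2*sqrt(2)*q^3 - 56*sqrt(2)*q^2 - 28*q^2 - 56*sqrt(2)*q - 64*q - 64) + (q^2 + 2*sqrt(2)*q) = -2*sqrt(2)*q^4 - 28*q^3 - 2*sqrt(2)*q^3 - 56*sqrt(2)*q^2 - 27*q^2 - 54*sqrt(2)*q - 64*q - 64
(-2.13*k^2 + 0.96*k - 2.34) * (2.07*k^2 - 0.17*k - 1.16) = -4.4091*k^4 + 2.3493*k^3 - 2.5362*k^2 - 0.7158*k + 2.7144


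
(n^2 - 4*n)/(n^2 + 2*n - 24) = n/(n + 6)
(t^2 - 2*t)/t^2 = (t - 2)/t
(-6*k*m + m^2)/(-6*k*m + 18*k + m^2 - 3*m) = m/(m - 3)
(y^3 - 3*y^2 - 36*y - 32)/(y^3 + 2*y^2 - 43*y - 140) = (y^2 - 7*y - 8)/(y^2 - 2*y - 35)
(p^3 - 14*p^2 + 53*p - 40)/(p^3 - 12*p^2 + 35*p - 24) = (p - 5)/(p - 3)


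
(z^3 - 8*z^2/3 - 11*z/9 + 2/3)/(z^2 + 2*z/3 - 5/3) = (9*z^3 - 24*z^2 - 11*z + 6)/(3*(3*z^2 + 2*z - 5))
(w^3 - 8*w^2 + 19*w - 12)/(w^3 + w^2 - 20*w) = (w^2 - 4*w + 3)/(w*(w + 5))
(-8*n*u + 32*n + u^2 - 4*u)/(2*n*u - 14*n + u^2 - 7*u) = (-8*n*u + 32*n + u^2 - 4*u)/(2*n*u - 14*n + u^2 - 7*u)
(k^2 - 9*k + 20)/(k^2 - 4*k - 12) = (-k^2 + 9*k - 20)/(-k^2 + 4*k + 12)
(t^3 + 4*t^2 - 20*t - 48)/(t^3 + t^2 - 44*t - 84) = (t - 4)/(t - 7)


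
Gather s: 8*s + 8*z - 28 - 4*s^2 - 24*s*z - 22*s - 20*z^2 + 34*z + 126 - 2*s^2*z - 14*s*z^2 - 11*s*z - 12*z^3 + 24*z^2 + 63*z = s^2*(-2*z - 4) + s*(-14*z^2 - 35*z - 14) - 12*z^3 + 4*z^2 + 105*z + 98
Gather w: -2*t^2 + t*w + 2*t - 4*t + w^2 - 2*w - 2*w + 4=-2*t^2 - 2*t + w^2 + w*(t - 4) + 4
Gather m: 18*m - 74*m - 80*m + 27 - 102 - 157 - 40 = -136*m - 272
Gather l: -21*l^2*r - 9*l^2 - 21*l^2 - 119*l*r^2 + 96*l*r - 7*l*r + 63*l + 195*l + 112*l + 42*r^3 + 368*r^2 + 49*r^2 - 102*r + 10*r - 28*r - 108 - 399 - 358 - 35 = l^2*(-21*r - 30) + l*(-119*r^2 + 89*r + 370) + 42*r^3 + 417*r^2 - 120*r - 900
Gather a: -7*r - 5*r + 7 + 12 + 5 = 24 - 12*r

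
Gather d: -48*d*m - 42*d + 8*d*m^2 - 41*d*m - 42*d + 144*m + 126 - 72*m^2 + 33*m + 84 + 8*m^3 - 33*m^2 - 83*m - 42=d*(8*m^2 - 89*m - 84) + 8*m^3 - 105*m^2 + 94*m + 168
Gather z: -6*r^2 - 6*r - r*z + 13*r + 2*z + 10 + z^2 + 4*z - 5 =-6*r^2 + 7*r + z^2 + z*(6 - r) + 5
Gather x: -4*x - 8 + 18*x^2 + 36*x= 18*x^2 + 32*x - 8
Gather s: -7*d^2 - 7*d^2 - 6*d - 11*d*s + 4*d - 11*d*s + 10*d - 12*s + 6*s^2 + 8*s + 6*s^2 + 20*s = -14*d^2 + 8*d + 12*s^2 + s*(16 - 22*d)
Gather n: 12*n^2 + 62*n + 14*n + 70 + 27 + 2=12*n^2 + 76*n + 99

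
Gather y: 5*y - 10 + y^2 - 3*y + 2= y^2 + 2*y - 8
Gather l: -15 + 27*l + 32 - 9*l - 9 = 18*l + 8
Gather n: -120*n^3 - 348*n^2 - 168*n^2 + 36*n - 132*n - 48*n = -120*n^3 - 516*n^2 - 144*n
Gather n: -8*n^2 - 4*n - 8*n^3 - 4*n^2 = -8*n^3 - 12*n^2 - 4*n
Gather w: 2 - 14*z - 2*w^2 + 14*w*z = -2*w^2 + 14*w*z - 14*z + 2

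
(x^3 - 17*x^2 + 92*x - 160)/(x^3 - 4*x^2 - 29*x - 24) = (x^2 - 9*x + 20)/(x^2 + 4*x + 3)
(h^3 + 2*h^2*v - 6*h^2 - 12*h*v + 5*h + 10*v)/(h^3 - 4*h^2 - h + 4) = (h^2 + 2*h*v - 5*h - 10*v)/(h^2 - 3*h - 4)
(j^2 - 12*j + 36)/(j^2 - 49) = (j^2 - 12*j + 36)/(j^2 - 49)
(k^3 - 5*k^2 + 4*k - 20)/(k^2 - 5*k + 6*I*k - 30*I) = (k^2 + 4)/(k + 6*I)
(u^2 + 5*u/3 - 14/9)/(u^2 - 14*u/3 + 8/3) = (u + 7/3)/(u - 4)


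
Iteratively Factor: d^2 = (d)*(d)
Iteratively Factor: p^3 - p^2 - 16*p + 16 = (p - 4)*(p^2 + 3*p - 4) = (p - 4)*(p - 1)*(p + 4)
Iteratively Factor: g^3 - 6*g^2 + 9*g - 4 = (g - 1)*(g^2 - 5*g + 4) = (g - 1)^2*(g - 4)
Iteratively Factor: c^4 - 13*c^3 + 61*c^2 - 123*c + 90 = (c - 2)*(c^3 - 11*c^2 + 39*c - 45) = (c - 5)*(c - 2)*(c^2 - 6*c + 9) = (c - 5)*(c - 3)*(c - 2)*(c - 3)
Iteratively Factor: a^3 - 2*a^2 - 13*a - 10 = (a - 5)*(a^2 + 3*a + 2) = (a - 5)*(a + 1)*(a + 2)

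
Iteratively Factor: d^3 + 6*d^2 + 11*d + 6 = (d + 3)*(d^2 + 3*d + 2) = (d + 2)*(d + 3)*(d + 1)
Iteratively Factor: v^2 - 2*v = (v)*(v - 2)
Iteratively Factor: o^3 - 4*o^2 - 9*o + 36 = (o - 3)*(o^2 - o - 12) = (o - 3)*(o + 3)*(o - 4)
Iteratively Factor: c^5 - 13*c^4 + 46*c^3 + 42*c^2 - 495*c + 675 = (c - 3)*(c^4 - 10*c^3 + 16*c^2 + 90*c - 225) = (c - 5)*(c - 3)*(c^3 - 5*c^2 - 9*c + 45) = (c - 5)*(c - 3)*(c + 3)*(c^2 - 8*c + 15) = (c - 5)*(c - 3)^2*(c + 3)*(c - 5)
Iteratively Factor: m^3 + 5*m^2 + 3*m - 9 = (m - 1)*(m^2 + 6*m + 9) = (m - 1)*(m + 3)*(m + 3)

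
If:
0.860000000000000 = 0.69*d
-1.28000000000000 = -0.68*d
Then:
No Solution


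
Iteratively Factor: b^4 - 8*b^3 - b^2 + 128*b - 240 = (b - 3)*(b^3 - 5*b^2 - 16*b + 80) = (b - 3)*(b + 4)*(b^2 - 9*b + 20) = (b - 4)*(b - 3)*(b + 4)*(b - 5)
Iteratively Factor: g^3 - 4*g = (g)*(g^2 - 4) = g*(g + 2)*(g - 2)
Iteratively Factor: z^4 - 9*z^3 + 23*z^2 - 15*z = (z - 3)*(z^3 - 6*z^2 + 5*z) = (z - 5)*(z - 3)*(z^2 - z) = (z - 5)*(z - 3)*(z - 1)*(z)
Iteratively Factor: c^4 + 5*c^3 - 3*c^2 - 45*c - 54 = (c + 2)*(c^3 + 3*c^2 - 9*c - 27) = (c - 3)*(c + 2)*(c^2 + 6*c + 9) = (c - 3)*(c + 2)*(c + 3)*(c + 3)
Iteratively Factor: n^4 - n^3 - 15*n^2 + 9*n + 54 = (n - 3)*(n^3 + 2*n^2 - 9*n - 18) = (n - 3)*(n + 3)*(n^2 - n - 6) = (n - 3)^2*(n + 3)*(n + 2)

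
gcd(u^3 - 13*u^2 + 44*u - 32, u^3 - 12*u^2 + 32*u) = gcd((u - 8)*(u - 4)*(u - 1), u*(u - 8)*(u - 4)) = u^2 - 12*u + 32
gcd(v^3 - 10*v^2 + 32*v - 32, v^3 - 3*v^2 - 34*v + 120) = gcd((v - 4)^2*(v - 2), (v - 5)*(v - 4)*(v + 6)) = v - 4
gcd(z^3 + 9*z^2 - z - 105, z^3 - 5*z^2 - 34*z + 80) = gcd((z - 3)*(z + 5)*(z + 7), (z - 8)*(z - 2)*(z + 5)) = z + 5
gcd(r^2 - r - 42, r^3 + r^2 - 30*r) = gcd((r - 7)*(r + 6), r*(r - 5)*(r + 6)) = r + 6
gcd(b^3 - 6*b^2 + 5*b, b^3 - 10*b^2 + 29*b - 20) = b^2 - 6*b + 5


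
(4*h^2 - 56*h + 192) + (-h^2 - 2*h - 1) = 3*h^2 - 58*h + 191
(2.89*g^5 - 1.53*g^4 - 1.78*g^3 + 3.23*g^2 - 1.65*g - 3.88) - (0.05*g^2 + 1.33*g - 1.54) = 2.89*g^5 - 1.53*g^4 - 1.78*g^3 + 3.18*g^2 - 2.98*g - 2.34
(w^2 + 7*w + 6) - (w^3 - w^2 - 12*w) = -w^3 + 2*w^2 + 19*w + 6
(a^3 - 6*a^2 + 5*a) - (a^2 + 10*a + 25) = a^3 - 7*a^2 - 5*a - 25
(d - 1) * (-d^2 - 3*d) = -d^3 - 2*d^2 + 3*d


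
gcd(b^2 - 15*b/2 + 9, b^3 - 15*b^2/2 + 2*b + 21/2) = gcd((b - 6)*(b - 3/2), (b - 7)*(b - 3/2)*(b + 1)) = b - 3/2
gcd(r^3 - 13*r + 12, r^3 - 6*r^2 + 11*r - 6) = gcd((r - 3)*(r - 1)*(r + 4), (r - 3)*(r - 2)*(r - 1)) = r^2 - 4*r + 3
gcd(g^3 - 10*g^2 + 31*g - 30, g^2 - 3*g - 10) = g - 5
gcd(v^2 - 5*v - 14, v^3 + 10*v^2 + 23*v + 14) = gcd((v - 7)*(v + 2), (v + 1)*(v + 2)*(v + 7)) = v + 2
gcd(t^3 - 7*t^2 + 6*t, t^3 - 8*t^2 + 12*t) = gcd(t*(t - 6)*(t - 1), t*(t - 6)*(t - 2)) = t^2 - 6*t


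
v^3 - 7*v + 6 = (v - 2)*(v - 1)*(v + 3)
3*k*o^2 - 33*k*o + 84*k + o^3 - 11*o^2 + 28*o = (3*k + o)*(o - 7)*(o - 4)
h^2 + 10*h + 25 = (h + 5)^2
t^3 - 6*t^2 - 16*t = t*(t - 8)*(t + 2)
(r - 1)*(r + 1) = r^2 - 1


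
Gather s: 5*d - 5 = 5*d - 5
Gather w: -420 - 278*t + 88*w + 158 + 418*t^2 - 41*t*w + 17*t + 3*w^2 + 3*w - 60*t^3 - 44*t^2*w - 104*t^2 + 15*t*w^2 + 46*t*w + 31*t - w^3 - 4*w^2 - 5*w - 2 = -60*t^3 + 314*t^2 - 230*t - w^3 + w^2*(15*t - 1) + w*(-44*t^2 + 5*t + 86) - 264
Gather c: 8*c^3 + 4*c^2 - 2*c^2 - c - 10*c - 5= 8*c^3 + 2*c^2 - 11*c - 5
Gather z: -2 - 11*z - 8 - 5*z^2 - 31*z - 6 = -5*z^2 - 42*z - 16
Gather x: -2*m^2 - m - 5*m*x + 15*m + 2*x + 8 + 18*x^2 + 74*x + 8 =-2*m^2 + 14*m + 18*x^2 + x*(76 - 5*m) + 16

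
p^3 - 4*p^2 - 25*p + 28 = (p - 7)*(p - 1)*(p + 4)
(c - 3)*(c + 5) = c^2 + 2*c - 15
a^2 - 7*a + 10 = (a - 5)*(a - 2)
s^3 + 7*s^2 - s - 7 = (s - 1)*(s + 1)*(s + 7)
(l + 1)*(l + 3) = l^2 + 4*l + 3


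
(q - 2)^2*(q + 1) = q^3 - 3*q^2 + 4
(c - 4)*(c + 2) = c^2 - 2*c - 8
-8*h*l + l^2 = l*(-8*h + l)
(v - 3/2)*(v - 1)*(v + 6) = v^3 + 7*v^2/2 - 27*v/2 + 9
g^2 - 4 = (g - 2)*(g + 2)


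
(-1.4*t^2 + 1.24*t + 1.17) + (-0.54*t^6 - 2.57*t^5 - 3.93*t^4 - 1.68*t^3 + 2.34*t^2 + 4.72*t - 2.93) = -0.54*t^6 - 2.57*t^5 - 3.93*t^4 - 1.68*t^3 + 0.94*t^2 + 5.96*t - 1.76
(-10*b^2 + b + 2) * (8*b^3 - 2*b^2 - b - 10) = -80*b^5 + 28*b^4 + 24*b^3 + 95*b^2 - 12*b - 20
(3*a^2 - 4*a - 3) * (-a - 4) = -3*a^3 - 8*a^2 + 19*a + 12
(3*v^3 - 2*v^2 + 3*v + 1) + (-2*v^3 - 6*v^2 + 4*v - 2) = v^3 - 8*v^2 + 7*v - 1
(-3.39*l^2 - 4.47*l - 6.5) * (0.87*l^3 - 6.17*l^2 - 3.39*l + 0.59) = -2.9493*l^5 + 17.0274*l^4 + 33.417*l^3 + 53.2582*l^2 + 19.3977*l - 3.835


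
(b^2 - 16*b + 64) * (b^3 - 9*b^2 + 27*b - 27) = b^5 - 25*b^4 + 235*b^3 - 1035*b^2 + 2160*b - 1728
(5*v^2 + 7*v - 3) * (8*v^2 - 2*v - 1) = 40*v^4 + 46*v^3 - 43*v^2 - v + 3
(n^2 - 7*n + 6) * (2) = 2*n^2 - 14*n + 12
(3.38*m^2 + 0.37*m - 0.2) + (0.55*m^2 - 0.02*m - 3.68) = 3.93*m^2 + 0.35*m - 3.88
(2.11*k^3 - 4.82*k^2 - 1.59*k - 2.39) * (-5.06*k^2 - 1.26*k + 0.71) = -10.6766*k^5 + 21.7306*k^4 + 15.6167*k^3 + 10.6746*k^2 + 1.8825*k - 1.6969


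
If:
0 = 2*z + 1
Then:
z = -1/2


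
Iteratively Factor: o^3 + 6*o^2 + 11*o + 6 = (o + 1)*(o^2 + 5*o + 6) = (o + 1)*(o + 3)*(o + 2)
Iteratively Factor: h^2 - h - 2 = (h - 2)*(h + 1)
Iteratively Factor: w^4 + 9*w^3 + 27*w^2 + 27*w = (w + 3)*(w^3 + 6*w^2 + 9*w) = (w + 3)^2*(w^2 + 3*w) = (w + 3)^3*(w)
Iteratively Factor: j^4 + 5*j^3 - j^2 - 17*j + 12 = (j - 1)*(j^3 + 6*j^2 + 5*j - 12) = (j - 1)^2*(j^2 + 7*j + 12) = (j - 1)^2*(j + 4)*(j + 3)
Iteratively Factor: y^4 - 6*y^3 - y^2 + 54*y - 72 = (y - 4)*(y^3 - 2*y^2 - 9*y + 18) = (y - 4)*(y - 2)*(y^2 - 9) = (y - 4)*(y - 2)*(y + 3)*(y - 3)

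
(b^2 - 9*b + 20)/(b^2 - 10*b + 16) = (b^2 - 9*b + 20)/(b^2 - 10*b + 16)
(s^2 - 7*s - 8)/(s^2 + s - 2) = (s^2 - 7*s - 8)/(s^2 + s - 2)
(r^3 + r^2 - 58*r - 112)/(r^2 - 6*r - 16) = r + 7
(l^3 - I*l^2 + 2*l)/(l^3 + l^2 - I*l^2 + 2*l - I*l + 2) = l/(l + 1)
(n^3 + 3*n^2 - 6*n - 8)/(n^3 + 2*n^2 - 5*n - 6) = (n + 4)/(n + 3)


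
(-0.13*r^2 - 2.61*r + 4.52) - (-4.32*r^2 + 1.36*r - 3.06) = 4.19*r^2 - 3.97*r + 7.58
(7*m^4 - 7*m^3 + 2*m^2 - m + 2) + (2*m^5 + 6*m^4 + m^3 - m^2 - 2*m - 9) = 2*m^5 + 13*m^4 - 6*m^3 + m^2 - 3*m - 7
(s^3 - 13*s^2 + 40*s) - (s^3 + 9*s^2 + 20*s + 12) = -22*s^2 + 20*s - 12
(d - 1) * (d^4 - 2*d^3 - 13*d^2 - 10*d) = d^5 - 3*d^4 - 11*d^3 + 3*d^2 + 10*d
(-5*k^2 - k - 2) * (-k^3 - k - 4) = 5*k^5 + k^4 + 7*k^3 + 21*k^2 + 6*k + 8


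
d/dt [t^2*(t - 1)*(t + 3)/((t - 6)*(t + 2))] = 2*t*(t^4 - 5*t^3 - 32*t^2 - 30*t + 36)/(t^4 - 8*t^3 - 8*t^2 + 96*t + 144)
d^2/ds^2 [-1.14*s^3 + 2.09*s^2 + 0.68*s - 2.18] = 4.18 - 6.84*s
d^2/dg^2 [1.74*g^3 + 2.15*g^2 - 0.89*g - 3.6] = 10.44*g + 4.3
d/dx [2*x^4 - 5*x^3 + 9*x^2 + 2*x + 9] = 8*x^3 - 15*x^2 + 18*x + 2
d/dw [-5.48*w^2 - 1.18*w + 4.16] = -10.96*w - 1.18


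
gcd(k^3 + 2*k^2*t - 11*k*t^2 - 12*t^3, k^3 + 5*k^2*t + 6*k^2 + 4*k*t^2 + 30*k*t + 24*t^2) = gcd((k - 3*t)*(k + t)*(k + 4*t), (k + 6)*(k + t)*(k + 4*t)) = k^2 + 5*k*t + 4*t^2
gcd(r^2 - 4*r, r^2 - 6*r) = r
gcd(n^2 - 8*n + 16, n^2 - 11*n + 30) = 1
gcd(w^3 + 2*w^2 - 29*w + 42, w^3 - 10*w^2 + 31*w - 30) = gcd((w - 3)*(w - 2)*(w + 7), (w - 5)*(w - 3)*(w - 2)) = w^2 - 5*w + 6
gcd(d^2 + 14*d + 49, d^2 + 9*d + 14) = d + 7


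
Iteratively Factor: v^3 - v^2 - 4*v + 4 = (v - 2)*(v^2 + v - 2) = (v - 2)*(v + 2)*(v - 1)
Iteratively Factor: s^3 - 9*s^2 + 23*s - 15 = (s - 5)*(s^2 - 4*s + 3) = (s - 5)*(s - 1)*(s - 3)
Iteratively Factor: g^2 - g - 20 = (g + 4)*(g - 5)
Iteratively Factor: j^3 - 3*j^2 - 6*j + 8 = (j + 2)*(j^2 - 5*j + 4) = (j - 1)*(j + 2)*(j - 4)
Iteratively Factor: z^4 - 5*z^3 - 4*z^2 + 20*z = (z + 2)*(z^3 - 7*z^2 + 10*z) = (z - 2)*(z + 2)*(z^2 - 5*z) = (z - 5)*(z - 2)*(z + 2)*(z)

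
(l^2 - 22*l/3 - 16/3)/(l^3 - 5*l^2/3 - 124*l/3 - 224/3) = (3*l + 2)/(3*l^2 + 19*l + 28)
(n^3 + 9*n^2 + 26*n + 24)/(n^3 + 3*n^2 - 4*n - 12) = (n + 4)/(n - 2)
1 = 1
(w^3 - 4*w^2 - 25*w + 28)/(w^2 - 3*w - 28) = w - 1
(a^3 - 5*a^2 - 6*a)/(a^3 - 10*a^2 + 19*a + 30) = a/(a - 5)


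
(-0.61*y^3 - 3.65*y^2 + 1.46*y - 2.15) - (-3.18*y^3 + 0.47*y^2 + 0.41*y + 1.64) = 2.57*y^3 - 4.12*y^2 + 1.05*y - 3.79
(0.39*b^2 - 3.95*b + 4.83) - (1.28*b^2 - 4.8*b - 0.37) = -0.89*b^2 + 0.85*b + 5.2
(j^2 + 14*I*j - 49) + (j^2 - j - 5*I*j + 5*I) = 2*j^2 - j + 9*I*j - 49 + 5*I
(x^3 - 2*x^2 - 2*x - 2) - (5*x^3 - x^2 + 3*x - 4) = -4*x^3 - x^2 - 5*x + 2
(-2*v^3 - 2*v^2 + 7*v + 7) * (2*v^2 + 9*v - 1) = -4*v^5 - 22*v^4 - 2*v^3 + 79*v^2 + 56*v - 7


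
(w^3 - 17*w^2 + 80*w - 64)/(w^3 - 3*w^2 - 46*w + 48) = (w - 8)/(w + 6)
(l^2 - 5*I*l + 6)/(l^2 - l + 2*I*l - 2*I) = (l^2 - 5*I*l + 6)/(l^2 - l + 2*I*l - 2*I)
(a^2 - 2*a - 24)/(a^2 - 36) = (a + 4)/(a + 6)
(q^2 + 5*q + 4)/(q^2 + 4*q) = (q + 1)/q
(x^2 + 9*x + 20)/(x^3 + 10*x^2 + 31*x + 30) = (x + 4)/(x^2 + 5*x + 6)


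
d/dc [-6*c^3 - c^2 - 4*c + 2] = -18*c^2 - 2*c - 4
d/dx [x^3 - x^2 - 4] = x*(3*x - 2)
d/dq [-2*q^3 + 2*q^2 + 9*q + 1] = -6*q^2 + 4*q + 9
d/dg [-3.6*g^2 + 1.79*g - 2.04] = 1.79 - 7.2*g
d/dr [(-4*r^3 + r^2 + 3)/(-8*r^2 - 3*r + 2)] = (32*r^4 + 24*r^3 - 27*r^2 + 52*r + 9)/(64*r^4 + 48*r^3 - 23*r^2 - 12*r + 4)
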